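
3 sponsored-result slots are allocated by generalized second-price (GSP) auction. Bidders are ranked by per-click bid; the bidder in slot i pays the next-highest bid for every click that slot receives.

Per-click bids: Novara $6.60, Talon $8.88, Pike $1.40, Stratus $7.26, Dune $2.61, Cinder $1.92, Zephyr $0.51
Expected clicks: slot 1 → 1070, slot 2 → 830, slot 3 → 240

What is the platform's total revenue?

Per-click bids in order: $8.88 (Talon) > $7.26 (Stratus) > $6.60 (Novara) > $2.61 (Dune) > …
Slot 1: Talon pays $7.26 × 1070 = $7768.20
Slot 2: Stratus pays $6.60 × 830 = $5478.00
Slot 3: Novara pays $2.61 × 240 = $626.40
Total = $13872.60

Total revenue: $13872.60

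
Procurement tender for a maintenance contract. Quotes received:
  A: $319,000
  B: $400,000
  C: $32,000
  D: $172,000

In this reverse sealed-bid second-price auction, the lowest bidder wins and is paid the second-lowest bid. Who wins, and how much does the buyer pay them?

Bids in order: 32,000 (C) < 172,000 (D) < 319,000 (A) < 400,000 (B)
C is lowest; is paid the second-lowest bid, $172,000.

C is paid $172,000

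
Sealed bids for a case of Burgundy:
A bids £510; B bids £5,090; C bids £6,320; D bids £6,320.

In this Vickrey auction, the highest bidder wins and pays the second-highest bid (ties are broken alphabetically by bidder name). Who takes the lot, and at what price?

C pays £6,320

Bids in order: 6,320 (C) > 6,320 (D) > 5,090 (B) > 510 (A)
C and D tie at £6,320; tie-break gives it to C.
Second-price: C pays D's bid of £6,320.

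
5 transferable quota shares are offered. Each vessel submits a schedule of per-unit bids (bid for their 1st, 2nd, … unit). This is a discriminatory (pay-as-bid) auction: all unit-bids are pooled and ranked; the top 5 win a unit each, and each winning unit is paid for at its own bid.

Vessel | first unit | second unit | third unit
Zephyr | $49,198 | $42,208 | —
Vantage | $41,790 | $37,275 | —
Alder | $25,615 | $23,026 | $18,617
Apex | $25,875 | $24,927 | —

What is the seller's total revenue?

Total revenue: $196,346

Pooled unit-bids ranked (top 5): 49,198 (Zephyr-1), 42,208 (Zephyr-2), 41,790 (Vantage-1), 37,275 (Vantage-2), 25,875 (Apex-1)
Next rejected bid: $25,615 (not a price — pay-as-bid).
Each winning unit pays its own bid.
Revenue = 49,198 + 42,208 + 41,790 + 37,275 + 25,875 = $196,346.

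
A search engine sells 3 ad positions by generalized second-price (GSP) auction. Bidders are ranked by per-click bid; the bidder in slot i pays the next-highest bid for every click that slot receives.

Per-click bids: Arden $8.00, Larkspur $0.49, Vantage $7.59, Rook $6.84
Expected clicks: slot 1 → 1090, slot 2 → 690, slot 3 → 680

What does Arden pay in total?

Per-click bids in order: $8.00 (Arden) > $7.59 (Vantage) > $6.84 (Rook) > $0.49 (Larkspur)
Arden holds slot 1 → pays next bid $7.59 × 1090 clicks = $8273.10.

Arden pays $8273.10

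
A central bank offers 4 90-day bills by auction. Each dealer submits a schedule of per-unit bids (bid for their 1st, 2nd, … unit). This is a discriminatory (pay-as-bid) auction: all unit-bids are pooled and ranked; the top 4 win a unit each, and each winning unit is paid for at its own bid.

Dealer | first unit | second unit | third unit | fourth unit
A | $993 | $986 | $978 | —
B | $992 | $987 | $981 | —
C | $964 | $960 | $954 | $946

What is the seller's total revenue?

Total revenue: $3,958

All unit-bids, highest first — top 4: 993 (A-1), 992 (B-1), 987 (B-2), 986 (A-2)
Next rejected bid: $981 (not a price — pay-as-bid).
Each winning unit pays its own bid.
Revenue = 993 + 992 + 987 + 986 = $3,958.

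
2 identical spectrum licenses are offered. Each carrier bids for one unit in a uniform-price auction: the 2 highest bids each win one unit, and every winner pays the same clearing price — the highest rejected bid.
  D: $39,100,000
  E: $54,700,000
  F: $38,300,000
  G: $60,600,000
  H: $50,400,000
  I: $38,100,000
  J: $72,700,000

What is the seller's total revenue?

Total revenue: $109,400,000

Ordering the bids: 72,700,000 (J), 60,600,000 (G), 54,700,000 (E), 50,400,000 (H), …
Top 2: J, G.
First losing bid is E's $54,700,000, which sets the uniform price.
Total revenue = 2 × $54,700,000 = $109,400,000.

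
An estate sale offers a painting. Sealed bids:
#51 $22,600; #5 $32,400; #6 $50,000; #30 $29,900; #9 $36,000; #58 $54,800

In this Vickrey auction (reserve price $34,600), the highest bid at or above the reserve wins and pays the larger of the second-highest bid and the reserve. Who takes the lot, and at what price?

#58 pays $50,000

Vickrey auction (reserve price $34,600): the highest bid at or above the reserve wins and pays the larger of the second-highest bid and the reserve.
Sorting bids: 54,800 (#58) > 50,000 (#6) > 36,000 (#9) > 32,400 (#5) > 29,900 (#30) > 22,600 (#51)
Highest eligible bid: #58 at $54,800.
Second-highest bid $50,000 exceeds the reserve $34,600 → payment $50,000.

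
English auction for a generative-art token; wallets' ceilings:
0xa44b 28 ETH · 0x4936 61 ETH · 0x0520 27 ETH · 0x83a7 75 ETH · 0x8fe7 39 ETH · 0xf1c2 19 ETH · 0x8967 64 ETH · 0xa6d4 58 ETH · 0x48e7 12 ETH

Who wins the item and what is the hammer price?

0x83a7 wins at 64 ETH

Ascending (English) auction: the price rises until one bidder remains; the winner pays the price at which the last rival dropped out.
Sorting limits: 75 (0x83a7) > 64 (0x8967) > 61 (0x4936) > 58 (0xa6d4) > 39 (0x8fe7) > 28 (0xa44b) > …
Bidding ends when 0x8967 exits at 64 ETH; 0x83a7 takes it.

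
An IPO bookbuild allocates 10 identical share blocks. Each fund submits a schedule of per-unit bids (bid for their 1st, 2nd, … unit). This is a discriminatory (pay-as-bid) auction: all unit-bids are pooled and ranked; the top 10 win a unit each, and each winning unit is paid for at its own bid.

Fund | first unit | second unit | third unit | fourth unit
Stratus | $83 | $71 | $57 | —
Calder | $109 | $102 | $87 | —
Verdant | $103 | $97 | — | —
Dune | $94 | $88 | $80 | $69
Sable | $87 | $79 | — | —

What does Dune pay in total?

Merging the schedules and taking the best 10: 109 (Calder-1), 103 (Verdant-1), 102 (Calder-2), 97 (Verdant-2), 94 (Dune-1), 88 (Dune-2), 87 (Calder-3), 87 (Sable-1), 83 (Stratus-1), 80 (Dune-3)
Next rejected bid: $79 (not a price — pay-as-bid).
Dune's winning unit-bids: 94 + 88 + 80 = $262.

Dune pays $262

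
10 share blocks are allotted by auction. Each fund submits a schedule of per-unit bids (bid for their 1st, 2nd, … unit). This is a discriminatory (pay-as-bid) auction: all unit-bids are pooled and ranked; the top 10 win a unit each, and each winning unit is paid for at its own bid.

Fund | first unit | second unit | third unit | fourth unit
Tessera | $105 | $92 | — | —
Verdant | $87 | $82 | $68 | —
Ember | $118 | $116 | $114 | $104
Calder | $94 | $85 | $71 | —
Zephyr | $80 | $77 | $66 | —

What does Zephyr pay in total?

Pooled unit-bids ranked (top 10): 118 (Ember-1), 116 (Ember-2), 114 (Ember-3), 105 (Tessera-1), 104 (Ember-4), 94 (Calder-1), 92 (Tessera-2), 87 (Verdant-1), 85 (Calder-2), 82 (Verdant-2)
Next rejected bid: $80 (not a price — pay-as-bid).
Zephyr wins no units.

Zephyr pays $0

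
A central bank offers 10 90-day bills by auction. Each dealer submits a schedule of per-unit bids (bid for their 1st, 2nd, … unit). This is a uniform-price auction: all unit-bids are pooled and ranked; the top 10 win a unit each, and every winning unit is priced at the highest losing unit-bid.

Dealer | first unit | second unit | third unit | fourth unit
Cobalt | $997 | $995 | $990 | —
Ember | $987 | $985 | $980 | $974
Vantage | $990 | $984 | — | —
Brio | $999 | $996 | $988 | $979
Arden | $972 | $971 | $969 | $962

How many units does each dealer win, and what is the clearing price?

Brio 3, Cobalt 3, Ember 2, Vantage 2; clearing price $980

All unit-bids, highest first — top 10: 999 (Brio-1), 997 (Cobalt-1), 996 (Brio-2), 995 (Cobalt-2), 990 (Cobalt-3), 990 (Vantage-1), 988 (Brio-3), 987 (Ember-1), 985 (Ember-2), 984 (Vantage-2)
First bid not allocated: $980.
Allocation: Brio 3, Cobalt 3, Ember 2, Vantage 2.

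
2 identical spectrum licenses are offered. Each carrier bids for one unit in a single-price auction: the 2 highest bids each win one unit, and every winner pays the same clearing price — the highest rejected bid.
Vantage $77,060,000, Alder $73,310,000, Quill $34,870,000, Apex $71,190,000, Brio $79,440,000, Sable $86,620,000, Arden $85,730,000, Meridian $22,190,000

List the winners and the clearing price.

Sorting: 86,620,000 (Sable), 85,730,000 (Arden), 79,440,000 (Brio), 77,060,000 (Vantage), …
Winners (2 units): Sable, Arden.
Clearing price = highest rejected bid = $79,440,000.

Sable, Arden; each pays $79,440,000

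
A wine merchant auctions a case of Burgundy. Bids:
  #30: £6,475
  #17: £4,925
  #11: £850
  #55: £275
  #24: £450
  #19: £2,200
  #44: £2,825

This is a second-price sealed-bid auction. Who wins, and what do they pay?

#30 pays £4,925

Sorting bids: 6,475 (#30) > 4,925 (#17) > 2,825 (#44) > 2,200 (#19) > 850 (#11) > 450 (#24) > …
Second-price: #30 pays #17's bid of £4,925.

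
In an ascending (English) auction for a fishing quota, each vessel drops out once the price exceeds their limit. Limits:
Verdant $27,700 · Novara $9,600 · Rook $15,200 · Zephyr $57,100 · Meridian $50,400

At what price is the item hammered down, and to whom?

Zephyr wins at $50,400

Limits in order: 57,100 (Zephyr) > 50,400 (Meridian) > 27,700 (Verdant) > 15,200 (Rook) > 9,600 (Novara)
Meridian is the last rival to drop out, at $50,400; Zephyr remains and wins at that price.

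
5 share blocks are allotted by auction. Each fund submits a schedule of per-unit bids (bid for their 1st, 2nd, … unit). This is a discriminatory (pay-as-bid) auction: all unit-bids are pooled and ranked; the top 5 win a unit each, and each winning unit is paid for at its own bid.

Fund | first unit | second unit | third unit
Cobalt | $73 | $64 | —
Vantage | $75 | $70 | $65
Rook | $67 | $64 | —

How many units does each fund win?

All unit-bids, highest first — top 5: 75 (Vantage-1), 73 (Cobalt-1), 70 (Vantage-2), 67 (Rook-1), 65 (Vantage-3)
Next rejected bid: $64 (not a price — pay-as-bid).
Allocation: Cobalt 1, Rook 1, Vantage 3.

Cobalt 1, Rook 1, Vantage 3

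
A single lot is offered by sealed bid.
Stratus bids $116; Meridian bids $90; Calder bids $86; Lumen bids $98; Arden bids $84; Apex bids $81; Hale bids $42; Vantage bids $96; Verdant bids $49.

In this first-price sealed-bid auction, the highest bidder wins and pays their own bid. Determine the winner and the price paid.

Stratus pays $116

Bids ranked: 116 (Stratus) > 98 (Lumen) > 96 (Vantage) > 90 (Meridian) > 86 (Calder) > 84 (Arden) > …
Stratus has the highest bid and pays exactly that: $116.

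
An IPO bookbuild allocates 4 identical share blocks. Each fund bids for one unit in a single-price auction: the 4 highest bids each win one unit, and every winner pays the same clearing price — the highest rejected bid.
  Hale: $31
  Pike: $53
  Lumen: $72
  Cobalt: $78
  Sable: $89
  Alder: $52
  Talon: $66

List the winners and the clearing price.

Sable, Cobalt, Lumen, Talon; each pays $53

Sorting: 89 (Sable), 78 (Cobalt), 72 (Lumen), 66 (Talon), 53 (Pike), 52 (Alder), …
Winners (4 units): Sable, Cobalt, Lumen, Talon.
Highest unsuccessful bid: $53 → clearing price.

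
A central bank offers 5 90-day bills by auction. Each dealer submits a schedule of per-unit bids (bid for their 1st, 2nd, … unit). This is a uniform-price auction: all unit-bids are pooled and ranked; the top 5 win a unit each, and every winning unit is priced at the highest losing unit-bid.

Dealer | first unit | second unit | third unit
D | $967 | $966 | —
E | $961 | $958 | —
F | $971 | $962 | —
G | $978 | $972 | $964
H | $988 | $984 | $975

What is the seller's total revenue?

Total revenue: $4,855

All unit-bids, highest first — top 5: 988 (H-1), 984 (H-2), 978 (G-1), 975 (H-3), 972 (G-2)
First bid not allocated: $971.
Allocation: G 2, H 3. Every unit priced at $971.
Revenue = 5 × 971 = $4,855.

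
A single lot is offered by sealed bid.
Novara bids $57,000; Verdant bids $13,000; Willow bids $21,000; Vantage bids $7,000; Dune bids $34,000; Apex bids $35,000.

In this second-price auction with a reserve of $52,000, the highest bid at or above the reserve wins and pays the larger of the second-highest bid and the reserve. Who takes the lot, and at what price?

Novara pays $52,000

Bids in order: 57,000 (Novara) > 35,000 (Apex) > 34,000 (Dune) > 21,000 (Willow) > 13,000 (Verdant) > 7,000 (Vantage)
Highest eligible bid: Novara at $57,000.
max(second-highest $35,000, reserve $52,000) = $52,000.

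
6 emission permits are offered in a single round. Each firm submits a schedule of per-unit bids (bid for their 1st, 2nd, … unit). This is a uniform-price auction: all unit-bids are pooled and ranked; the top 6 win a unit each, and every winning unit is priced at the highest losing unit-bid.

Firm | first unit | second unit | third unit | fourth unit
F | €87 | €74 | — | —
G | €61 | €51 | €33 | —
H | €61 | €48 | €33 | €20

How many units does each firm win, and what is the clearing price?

F 2, G 2, H 2; clearing price €33

Merging the schedules and taking the best 6: 87 (F-1), 74 (F-2), 61 (G-1), 61 (H-1), 51 (G-2), 48 (H-2)
The (k+1)-th unit-bid is €33.
Allocation: F 2, G 2, H 2.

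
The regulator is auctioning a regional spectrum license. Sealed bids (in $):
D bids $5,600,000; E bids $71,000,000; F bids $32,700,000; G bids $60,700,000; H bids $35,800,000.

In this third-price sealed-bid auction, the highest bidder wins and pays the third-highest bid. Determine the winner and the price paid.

E pays $35,800,000

Bids in order: 71,000,000 (E) > 60,700,000 (G) > 35,800,000 (H) > 32,700,000 (F) > 5,600,000 (D)
E is highest; pays the third-highest bid, $35,800,000.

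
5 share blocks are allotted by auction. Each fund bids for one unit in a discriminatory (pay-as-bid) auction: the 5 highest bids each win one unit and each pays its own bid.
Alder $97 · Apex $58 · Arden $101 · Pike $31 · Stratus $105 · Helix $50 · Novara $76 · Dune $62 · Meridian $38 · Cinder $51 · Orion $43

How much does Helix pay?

Bids ranked high→low: 105 (Stratus), 101 (Arden), 97 (Alder), 76 (Novara), 62 (Dune), 58 (Apex), 51 (Cinder), …
Top 5: Stratus, Arden, Alder, Novara, Dune.
Helix does not win → $0.

Helix pays $0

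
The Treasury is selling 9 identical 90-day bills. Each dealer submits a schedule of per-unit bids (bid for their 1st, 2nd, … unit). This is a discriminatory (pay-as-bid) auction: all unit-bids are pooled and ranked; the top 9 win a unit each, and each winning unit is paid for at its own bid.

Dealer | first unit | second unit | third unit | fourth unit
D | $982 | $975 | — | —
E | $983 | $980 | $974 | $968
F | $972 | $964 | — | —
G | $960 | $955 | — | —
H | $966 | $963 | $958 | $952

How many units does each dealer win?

Pooled unit-bids ranked (top 9): 983 (E-1), 982 (D-1), 980 (E-2), 975 (D-2), 974 (E-3), 972 (F-1), 968 (E-4), 966 (H-1), 964 (F-2)
Next rejected bid: $963 (not a price — pay-as-bid).
Allocation: D 2, E 4, F 2, H 1.

D 2, E 4, F 2, H 1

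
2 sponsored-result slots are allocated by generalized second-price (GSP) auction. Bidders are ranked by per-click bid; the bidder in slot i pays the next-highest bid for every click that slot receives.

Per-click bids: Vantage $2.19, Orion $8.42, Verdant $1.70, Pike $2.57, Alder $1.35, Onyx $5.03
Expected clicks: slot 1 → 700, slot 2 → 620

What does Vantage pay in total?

Vantage pays $0.00

Per-click bids in order: $8.42 (Orion) > $5.03 (Onyx) > $2.57 (Pike) > …
Vantage ranks below slot 2 → no slot, pays nothing.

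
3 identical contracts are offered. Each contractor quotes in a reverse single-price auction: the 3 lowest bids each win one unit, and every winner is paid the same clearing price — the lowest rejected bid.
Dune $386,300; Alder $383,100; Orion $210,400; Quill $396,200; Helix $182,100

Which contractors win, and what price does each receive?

Helix, Orion, Alder; each is paid $386,300

Bids ranked low→high: 182,100 (Helix), 210,400 (Orion), 383,100 (Alder), 386,300 (Dune), 396,200 (Quill)
The 3 lowest are Helix, Orion, Alder.
Clearing price = lowest rejected bid = $386,300.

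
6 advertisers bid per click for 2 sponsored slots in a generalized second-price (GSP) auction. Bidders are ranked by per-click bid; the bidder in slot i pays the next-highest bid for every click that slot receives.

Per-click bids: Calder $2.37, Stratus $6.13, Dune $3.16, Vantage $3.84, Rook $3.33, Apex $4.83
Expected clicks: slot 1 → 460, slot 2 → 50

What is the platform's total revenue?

Total revenue: $2413.80

Sorting advertisers: $6.13 (Stratus) > $4.83 (Apex) > $3.84 (Vantage) > …
Slot 1: Stratus pays $4.83 × 460 = $2221.80
Slot 2: Apex pays $3.84 × 50 = $192.00
Total = $2413.80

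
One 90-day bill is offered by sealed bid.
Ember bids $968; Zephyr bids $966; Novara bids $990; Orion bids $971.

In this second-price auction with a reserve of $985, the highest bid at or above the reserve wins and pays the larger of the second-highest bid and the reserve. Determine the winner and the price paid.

Novara pays $985

Bids ranked: 990 (Novara) > 971 (Orion) > 968 (Ember) > 966 (Zephyr)
Novara has the top bid at or above the reserve ($990).
Second-highest bid $971 is below the reserve $985, so the reserve binds → payment $985.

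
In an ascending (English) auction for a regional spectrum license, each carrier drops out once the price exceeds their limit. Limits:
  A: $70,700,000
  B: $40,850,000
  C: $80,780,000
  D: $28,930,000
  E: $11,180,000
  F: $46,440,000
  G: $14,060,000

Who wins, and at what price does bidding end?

Open ascending-bid auction: the price rises until one bidder remains; the winner pays the price at which the last rival dropped out.
Sorting limits: 80,780,000 (C) > 70,700,000 (A) > 46,440,000 (F) > 40,850,000 (B) > 28,930,000 (D) > 14,060,000 (G) > …
Once the price passes $70,700,000, only C is left; the hammer falls at A's limit of $70,700,000.

C wins at $70,700,000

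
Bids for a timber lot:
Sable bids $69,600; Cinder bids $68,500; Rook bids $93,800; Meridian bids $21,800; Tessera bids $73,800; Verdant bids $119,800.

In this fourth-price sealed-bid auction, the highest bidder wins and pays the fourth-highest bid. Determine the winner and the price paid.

Verdant pays $69,600

Fourth-price sealed-bid auction: the highest bidder wins and pays the fourth-highest bid.
Bids ranked: 119,800 (Verdant) > 93,800 (Rook) > 73,800 (Tessera) > 69,600 (Sable) > 68,500 (Cinder) > 21,800 (Meridian)
Verdant is highest; pays the fourth-highest bid, $69,600.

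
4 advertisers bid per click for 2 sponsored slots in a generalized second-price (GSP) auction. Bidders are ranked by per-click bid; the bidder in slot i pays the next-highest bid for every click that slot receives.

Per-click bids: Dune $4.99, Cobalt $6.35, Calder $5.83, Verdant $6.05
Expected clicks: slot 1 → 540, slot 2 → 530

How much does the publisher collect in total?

Total revenue: $6356.90

Ranked by bid: $6.35 (Cobalt) > $6.05 (Verdant) > $5.83 (Calder) > …
Slot 1: Cobalt pays $6.05 × 540 = $3267.00
Slot 2: Verdant pays $5.83 × 530 = $3089.90
Total = $6356.90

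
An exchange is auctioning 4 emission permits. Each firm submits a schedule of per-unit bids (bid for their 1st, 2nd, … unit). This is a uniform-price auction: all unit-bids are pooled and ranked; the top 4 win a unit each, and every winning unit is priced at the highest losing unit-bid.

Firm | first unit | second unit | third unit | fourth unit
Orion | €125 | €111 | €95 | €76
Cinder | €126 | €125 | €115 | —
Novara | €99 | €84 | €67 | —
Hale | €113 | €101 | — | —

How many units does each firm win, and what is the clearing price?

Cinder 3, Orion 1; clearing price €113

All unit-bids, highest first — top 4: 126 (Cinder-1), 125 (Orion-1), 125 (Cinder-2), 115 (Cinder-3)
Highest rejected unit-bid = €113.
Allocation: Cinder 3, Orion 1.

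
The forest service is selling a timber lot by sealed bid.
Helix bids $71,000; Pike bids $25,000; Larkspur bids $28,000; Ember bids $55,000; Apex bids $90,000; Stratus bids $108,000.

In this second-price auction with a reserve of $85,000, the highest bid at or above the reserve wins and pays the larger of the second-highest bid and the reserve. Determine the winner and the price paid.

Bids in order: 108,000 (Stratus) > 90,000 (Apex) > 71,000 (Helix) > 55,000 (Ember) > 28,000 (Larkspur) > 25,000 (Pike)
Stratus has the top bid at or above the reserve ($108,000).
Second-highest bid $90,000 exceeds the reserve $85,000 → payment $90,000.

Stratus pays $90,000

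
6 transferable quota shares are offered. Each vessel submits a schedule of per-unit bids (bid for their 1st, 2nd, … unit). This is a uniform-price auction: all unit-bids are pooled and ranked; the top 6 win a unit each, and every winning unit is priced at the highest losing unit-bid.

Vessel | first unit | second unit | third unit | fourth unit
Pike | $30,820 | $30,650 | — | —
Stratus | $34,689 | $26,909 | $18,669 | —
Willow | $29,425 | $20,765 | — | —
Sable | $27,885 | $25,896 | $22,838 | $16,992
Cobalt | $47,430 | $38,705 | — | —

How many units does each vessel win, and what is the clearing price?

Cobalt 2, Pike 2, Stratus 1, Willow 1; clearing price $27,885

All unit-bids, highest first — top 6: 47,430 (Cobalt-1), 38,705 (Cobalt-2), 34,689 (Stratus-1), 30,820 (Pike-1), 30,650 (Pike-2), 29,425 (Willow-1)
Highest rejected unit-bid = $27,885.
Allocation: Cobalt 2, Pike 2, Stratus 1, Willow 1.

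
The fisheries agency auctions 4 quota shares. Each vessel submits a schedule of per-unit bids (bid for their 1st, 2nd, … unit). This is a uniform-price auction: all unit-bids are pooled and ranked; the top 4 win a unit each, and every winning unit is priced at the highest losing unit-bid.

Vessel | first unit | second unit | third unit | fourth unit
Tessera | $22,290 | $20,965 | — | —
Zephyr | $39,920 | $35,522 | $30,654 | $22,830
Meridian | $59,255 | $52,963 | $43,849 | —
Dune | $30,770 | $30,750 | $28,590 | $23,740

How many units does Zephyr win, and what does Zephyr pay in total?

Merging the schedules and taking the best 4: 59,255 (Meridian-1), 52,963 (Meridian-2), 43,849 (Meridian-3), 39,920 (Zephyr-1)
The (k+1)-th unit-bid is $35,522.
Zephyr wins 1 unit(s) at $35,522 each.

Zephyr: 1 unit, pays $35,522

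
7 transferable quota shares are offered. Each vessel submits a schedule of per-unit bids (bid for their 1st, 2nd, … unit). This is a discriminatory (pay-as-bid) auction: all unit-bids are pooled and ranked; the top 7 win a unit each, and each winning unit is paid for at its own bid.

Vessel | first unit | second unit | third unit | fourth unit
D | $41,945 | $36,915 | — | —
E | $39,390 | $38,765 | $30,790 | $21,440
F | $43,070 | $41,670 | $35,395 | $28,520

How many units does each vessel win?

D 2, E 2, F 3

Pooled unit-bids ranked (top 7): 43,070 (F-1), 41,945 (D-1), 41,670 (F-2), 39,390 (E-1), 38,765 (E-2), 36,915 (D-2), 35,395 (F-3)
Next rejected bid: $30,790 (not a price — pay-as-bid).
Allocation: D 2, E 2, F 3.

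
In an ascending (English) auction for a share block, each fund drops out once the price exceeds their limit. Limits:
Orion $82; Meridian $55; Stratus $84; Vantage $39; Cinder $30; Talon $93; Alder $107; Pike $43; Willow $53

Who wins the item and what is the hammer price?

Limits ranked: 107 (Alder) > 93 (Talon) > 84 (Stratus) > 82 (Orion) > 55 (Meridian) > 53 (Willow) > …
Talon is the last rival to drop out, at $93; Alder remains and wins at that price.

Alder wins at $93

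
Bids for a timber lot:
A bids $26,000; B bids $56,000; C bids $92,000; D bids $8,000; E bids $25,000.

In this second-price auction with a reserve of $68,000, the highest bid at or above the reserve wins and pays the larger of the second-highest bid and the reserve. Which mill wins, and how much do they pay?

C pays $68,000

Bids in order: 92,000 (C) > 56,000 (B) > 26,000 (A) > 25,000 (E) > 8,000 (D)
C has the top bid at or above the reserve ($92,000).
Second-highest bid $56,000 is below the reserve $68,000, so the reserve binds → payment $68,000.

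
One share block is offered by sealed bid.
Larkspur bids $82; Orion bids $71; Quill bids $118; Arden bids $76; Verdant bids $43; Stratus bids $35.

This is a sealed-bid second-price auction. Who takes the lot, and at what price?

Sealed-bid second-price auction: the highest bidder wins and pays the second-highest bid.
Bids ranked: 118 (Quill) > 82 (Larkspur) > 76 (Arden) > 71 (Orion) > 43 (Verdant) > 35 (Stratus)
Second-price: Quill pays Larkspur's bid of $82.

Quill pays $82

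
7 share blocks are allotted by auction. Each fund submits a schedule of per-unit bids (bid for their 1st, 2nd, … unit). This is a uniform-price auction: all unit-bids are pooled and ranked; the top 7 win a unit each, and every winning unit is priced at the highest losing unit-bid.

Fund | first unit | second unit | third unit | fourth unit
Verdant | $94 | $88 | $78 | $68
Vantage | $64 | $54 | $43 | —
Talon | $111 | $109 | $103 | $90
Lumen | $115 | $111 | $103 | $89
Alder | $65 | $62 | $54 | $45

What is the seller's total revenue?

All unit-bids, highest first — top 7: 115 (Lumen-1), 111 (Talon-1), 111 (Lumen-2), 109 (Talon-2), 103 (Talon-3), 103 (Lumen-3), 94 (Verdant-1)
The (k+1)-th unit-bid is $90.
Allocation: Lumen 3, Talon 3, Verdant 1. Every unit priced at $90.
Revenue = 7 × 90 = $630.

Total revenue: $630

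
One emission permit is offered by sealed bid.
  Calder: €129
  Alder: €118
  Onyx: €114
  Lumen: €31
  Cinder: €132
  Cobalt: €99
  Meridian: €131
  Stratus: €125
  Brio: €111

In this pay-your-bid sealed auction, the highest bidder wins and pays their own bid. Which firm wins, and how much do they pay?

Pay-your-bid sealed auction: the highest bidder wins and pays their own bid.
Bids in order: 132 (Cinder) > 131 (Meridian) > 129 (Calder) > 125 (Stratus) > 118 (Alder) > 114 (Onyx) > …
First-price: Cinder pays what they bid, €132.

Cinder pays €132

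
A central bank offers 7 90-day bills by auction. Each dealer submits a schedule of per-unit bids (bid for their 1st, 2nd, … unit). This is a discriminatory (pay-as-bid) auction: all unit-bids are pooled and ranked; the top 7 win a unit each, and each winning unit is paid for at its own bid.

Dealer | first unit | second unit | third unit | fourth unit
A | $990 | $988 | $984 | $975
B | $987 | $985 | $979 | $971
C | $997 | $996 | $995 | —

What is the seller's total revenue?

Merging the schedules and taking the best 7: 997 (C-1), 996 (C-2), 995 (C-3), 990 (A-1), 988 (A-2), 987 (B-1), 985 (B-2)
Next rejected bid: $984 (not a price — pay-as-bid).
Each winning unit pays its own bid.
Revenue = 997 + 996 + 995 + 990 + 988 + 987 + 985 = $6,938.

Total revenue: $6,938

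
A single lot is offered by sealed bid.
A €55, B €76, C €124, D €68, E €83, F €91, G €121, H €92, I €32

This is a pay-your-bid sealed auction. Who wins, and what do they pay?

C pays €124

Sorting bids: 124 (C) > 121 (G) > 92 (H) > 91 (F) > 83 (E) > 76 (B) > …
C is highest → pays own bid, €124.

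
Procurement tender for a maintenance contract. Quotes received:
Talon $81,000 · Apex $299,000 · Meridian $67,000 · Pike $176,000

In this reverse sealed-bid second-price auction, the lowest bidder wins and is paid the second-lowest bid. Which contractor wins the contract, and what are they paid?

Meridian is paid $81,000

Reverse sealed-bid second-price auction: the lowest bidder wins and is paid the second-lowest bid.
Sorting bids: 67,000 (Meridian) < 81,000 (Talon) < 176,000 (Pike) < 299,000 (Apex)
Meridian is lowest; is paid the second-lowest bid, $81,000.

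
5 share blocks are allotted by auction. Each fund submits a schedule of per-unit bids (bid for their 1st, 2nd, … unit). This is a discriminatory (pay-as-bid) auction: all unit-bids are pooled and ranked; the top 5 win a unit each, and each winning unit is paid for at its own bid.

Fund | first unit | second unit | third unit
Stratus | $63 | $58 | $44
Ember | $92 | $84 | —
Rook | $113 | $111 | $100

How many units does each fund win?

Ember 2, Rook 3

All unit-bids, highest first — top 5: 113 (Rook-1), 111 (Rook-2), 100 (Rook-3), 92 (Ember-1), 84 (Ember-2)
Next rejected bid: $63 (not a price — pay-as-bid).
Allocation: Ember 2, Rook 3.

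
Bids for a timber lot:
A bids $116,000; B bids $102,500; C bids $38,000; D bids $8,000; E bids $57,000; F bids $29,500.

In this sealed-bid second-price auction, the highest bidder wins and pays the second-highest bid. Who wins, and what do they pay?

A pays $102,500

Sealed-bid second-price auction: the highest bidder wins and pays the second-highest bid.
Sorting bids: 116,000 (A) > 102,500 (B) > 57,000 (E) > 38,000 (C) > 29,500 (F) > 8,000 (D)
Second-price: A pays B's bid of $102,500.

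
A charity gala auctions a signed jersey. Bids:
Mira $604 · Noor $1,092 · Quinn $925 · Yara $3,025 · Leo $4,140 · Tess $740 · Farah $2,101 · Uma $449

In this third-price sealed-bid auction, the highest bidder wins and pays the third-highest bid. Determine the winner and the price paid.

Sorting bids: 4,140 (Leo) > 3,025 (Yara) > 2,101 (Farah) > 1,092 (Noor) > 925 (Quinn) > 740 (Tess) > …
Leo is highest; pays the third-highest bid, $2,101.

Leo pays $2,101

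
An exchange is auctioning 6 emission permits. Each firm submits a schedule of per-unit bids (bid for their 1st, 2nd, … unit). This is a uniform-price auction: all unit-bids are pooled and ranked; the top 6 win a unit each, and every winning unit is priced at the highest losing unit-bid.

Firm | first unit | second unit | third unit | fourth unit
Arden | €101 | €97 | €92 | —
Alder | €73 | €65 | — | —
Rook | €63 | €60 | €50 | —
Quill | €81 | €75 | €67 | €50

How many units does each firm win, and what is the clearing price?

Alder 1, Arden 3, Quill 2; clearing price €67

All unit-bids, highest first — top 6: 101 (Arden-1), 97 (Arden-2), 92 (Arden-3), 81 (Quill-1), 75 (Quill-2), 73 (Alder-1)
First bid not allocated: €67.
Allocation: Alder 1, Arden 3, Quill 2.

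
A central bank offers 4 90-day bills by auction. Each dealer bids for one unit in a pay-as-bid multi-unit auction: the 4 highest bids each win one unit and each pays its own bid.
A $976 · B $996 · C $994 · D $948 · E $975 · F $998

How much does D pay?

Bids ranked high→low: 998 (F), 996 (B), 994 (C), 976 (A), 975 (E), 948 (D)
The 4 highest are F, B, C, A.
D does not win → $0.

D pays $0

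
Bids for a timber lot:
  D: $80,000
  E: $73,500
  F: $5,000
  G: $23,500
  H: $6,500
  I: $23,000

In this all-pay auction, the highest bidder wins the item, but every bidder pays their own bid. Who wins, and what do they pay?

Sorting bids: 80,000 (D) > 73,500 (E) > 23,500 (G) > 23,000 (I) > 6,500 (H) > 5,000 (F)
D wins with the top bid; all bids are sunk regardless.

D pays $80,000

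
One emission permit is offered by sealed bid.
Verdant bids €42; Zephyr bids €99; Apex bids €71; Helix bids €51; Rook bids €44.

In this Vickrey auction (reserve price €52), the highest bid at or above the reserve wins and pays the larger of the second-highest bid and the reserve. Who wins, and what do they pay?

Zephyr pays €71

Rule: the highest bid at or above the reserve wins and pays the larger of the second-highest bid and the reserve.
Bids ranked: 99 (Zephyr) > 71 (Apex) > 51 (Helix) > 44 (Rook) > 42 (Verdant)
Zephyr has the top bid at or above the reserve (€99).
max(second-highest €71, reserve €52) = €71; the reserve does not bind.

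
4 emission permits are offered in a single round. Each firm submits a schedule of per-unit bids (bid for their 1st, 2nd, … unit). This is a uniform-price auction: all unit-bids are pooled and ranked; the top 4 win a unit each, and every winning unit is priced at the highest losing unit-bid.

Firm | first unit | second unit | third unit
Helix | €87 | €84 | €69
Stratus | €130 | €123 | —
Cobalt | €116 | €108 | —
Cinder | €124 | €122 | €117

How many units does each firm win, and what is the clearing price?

Cinder 2, Stratus 2; clearing price €117

All unit-bids, highest first — top 4: 130 (Stratus-1), 124 (Cinder-1), 123 (Stratus-2), 122 (Cinder-2)
The (k+1)-th unit-bid is €117.
Allocation: Cinder 2, Stratus 2.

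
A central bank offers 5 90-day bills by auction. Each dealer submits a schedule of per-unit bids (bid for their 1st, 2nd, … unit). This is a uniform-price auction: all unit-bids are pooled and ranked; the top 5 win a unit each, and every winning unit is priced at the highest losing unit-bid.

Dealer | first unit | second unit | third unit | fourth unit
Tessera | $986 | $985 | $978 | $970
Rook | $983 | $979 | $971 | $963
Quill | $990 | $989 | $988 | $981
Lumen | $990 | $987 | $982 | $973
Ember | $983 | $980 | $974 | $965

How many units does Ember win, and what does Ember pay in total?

Ember: 0 units, pays $0

Pooled unit-bids ranked (top 5): 990 (Quill-1), 990 (Lumen-1), 989 (Quill-2), 988 (Quill-3), 987 (Lumen-2)
Highest rejected unit-bid = $986.
Ember wins 0 unit(s) at $986 each.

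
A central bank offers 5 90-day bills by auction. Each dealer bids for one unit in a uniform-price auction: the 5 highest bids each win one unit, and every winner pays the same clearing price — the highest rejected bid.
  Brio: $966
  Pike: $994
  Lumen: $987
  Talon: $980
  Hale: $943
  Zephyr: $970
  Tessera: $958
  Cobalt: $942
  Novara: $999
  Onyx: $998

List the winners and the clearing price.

Sorting: 999 (Novara), 998 (Onyx), 994 (Pike), 987 (Lumen), 980 (Talon), 970 (Zephyr), 966 (Brio), …
The 5 highest are Novara, Onyx, Pike, Lumen, Talon.
Clearing price = highest rejected bid = $970.

Novara, Onyx, Pike, Lumen, Talon; each pays $970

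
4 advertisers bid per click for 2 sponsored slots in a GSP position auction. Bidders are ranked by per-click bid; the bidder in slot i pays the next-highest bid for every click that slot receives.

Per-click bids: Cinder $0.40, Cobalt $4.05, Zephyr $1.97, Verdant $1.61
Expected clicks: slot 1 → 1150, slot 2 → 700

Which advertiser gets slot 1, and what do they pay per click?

Ranked by bid: $4.05 (Cobalt) > $1.97 (Zephyr) > $1.61 (Verdant) > …
Slot 1 goes to the first-ranked bidder, Cobalt, who pays the next bid down: $1.97/click.

Cobalt; $1.97 per click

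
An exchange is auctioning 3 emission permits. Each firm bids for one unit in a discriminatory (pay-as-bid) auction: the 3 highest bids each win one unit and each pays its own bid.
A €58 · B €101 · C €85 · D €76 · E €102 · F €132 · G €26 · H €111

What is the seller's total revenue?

Ordering the bids: 132 (F), 111 (H), 102 (E), 101 (B), 85 (C), …
Winners (3 units): F, H, E.
Total revenue = 132 + 111 + 102 = €345.

Total revenue: €345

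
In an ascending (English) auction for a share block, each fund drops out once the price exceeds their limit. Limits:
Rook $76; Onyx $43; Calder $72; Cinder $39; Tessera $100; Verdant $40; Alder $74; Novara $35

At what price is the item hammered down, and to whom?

Rule: the price rises until one bidder remains; the winner pays the price at which the last rival dropped out.
Sorting limits: 100 (Tessera) > 76 (Rook) > 74 (Alder) > 72 (Calder) > 43 (Onyx) > 40 (Verdant) > …
Once the price passes $76, only Tessera is left; the hammer falls at Rook's limit of $76.

Tessera wins at $76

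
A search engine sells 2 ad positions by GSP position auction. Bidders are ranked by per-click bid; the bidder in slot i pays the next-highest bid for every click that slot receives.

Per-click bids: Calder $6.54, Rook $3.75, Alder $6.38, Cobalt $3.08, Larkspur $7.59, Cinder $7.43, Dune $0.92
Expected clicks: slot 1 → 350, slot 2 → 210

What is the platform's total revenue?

Total revenue: $3973.90

Ranked by bid: $7.59 (Larkspur) > $7.43 (Cinder) > $6.54 (Calder) > …
Slot 1: Larkspur pays $7.43 × 350 = $2600.50
Slot 2: Cinder pays $6.54 × 210 = $1373.40
Total = $3973.90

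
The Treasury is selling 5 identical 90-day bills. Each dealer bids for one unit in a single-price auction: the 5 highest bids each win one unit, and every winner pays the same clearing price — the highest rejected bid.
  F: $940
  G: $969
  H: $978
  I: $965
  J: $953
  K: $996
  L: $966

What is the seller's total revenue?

Ordering the bids: 996 (K), 978 (H), 969 (G), 966 (L), 965 (I), 953 (J), 940 (F)
The 5 highest are K, H, G, L, I.
Highest unsuccessful bid: $953 → clearing price.
Total revenue = 5 × $953 = $4,765.

Total revenue: $4,765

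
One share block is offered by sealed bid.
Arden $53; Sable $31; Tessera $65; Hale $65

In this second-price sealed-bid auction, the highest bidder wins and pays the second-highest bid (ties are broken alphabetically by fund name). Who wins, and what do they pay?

Bids in order: 65 (Hale) > 65 (Tessera) > 53 (Arden) > 31 (Sable)
Hale and Tessera tie at $65; tie-break gives it to Hale.
Hale is highest; pays the second-highest bid, $65.

Hale pays $65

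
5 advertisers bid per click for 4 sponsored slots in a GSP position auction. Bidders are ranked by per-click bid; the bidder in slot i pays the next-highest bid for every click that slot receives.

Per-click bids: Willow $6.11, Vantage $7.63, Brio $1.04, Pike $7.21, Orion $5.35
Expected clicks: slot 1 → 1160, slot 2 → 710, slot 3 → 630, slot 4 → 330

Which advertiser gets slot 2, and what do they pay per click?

Per-click bids in order: $7.63 (Vantage) > $7.21 (Pike) > $6.11 (Willow) > $5.35 (Orion) > $1.04 (Brio)
Slot 2 goes to the second-ranked bidder, Pike, who pays the next bid down: $6.11/click.

Pike; $6.11 per click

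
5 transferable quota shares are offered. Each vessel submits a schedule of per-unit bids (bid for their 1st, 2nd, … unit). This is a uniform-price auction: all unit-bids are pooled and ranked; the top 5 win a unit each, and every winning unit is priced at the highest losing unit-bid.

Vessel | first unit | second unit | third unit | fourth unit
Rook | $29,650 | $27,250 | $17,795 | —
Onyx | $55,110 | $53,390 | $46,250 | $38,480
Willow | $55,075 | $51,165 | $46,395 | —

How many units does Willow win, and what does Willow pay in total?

All unit-bids, highest first — top 5: 55,110 (Onyx-1), 55,075 (Willow-1), 53,390 (Onyx-2), 51,165 (Willow-2), 46,395 (Willow-3)
The (k+1)-th unit-bid is $46,250.
Willow wins 3 unit(s) at $46,250 each.

Willow: 3 units, pays $138,750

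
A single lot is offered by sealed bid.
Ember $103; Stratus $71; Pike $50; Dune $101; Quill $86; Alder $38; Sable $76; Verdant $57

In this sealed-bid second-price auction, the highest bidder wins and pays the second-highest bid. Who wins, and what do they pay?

Ember pays $101

Bids in order: 103 (Ember) > 101 (Dune) > 86 (Quill) > 76 (Sable) > 71 (Stratus) > 57 (Verdant) > …
Second-price: Ember pays Dune's bid of $101.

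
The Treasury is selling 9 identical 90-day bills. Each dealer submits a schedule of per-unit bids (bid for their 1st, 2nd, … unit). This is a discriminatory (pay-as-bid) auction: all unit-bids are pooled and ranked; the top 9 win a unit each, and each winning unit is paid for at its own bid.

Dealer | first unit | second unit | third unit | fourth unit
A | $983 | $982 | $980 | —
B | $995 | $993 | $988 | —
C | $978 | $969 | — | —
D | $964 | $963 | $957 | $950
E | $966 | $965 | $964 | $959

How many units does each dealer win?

All unit-bids, highest first — top 9: 995 (B-1), 993 (B-2), 988 (B-3), 983 (A-1), 982 (A-2), 980 (A-3), 978 (C-1), 969 (C-2), 966 (E-1)
Next rejected bid: $965 (not a price — pay-as-bid).
Allocation: A 3, B 3, C 2, E 1.

A 3, B 3, C 2, E 1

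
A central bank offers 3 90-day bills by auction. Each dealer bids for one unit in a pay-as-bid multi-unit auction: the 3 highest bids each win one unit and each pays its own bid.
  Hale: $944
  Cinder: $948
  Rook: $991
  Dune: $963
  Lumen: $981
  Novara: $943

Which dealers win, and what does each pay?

Rook $991, Lumen $981, Dune $963

Sorting: 991 (Rook), 981 (Lumen), 963 (Dune), 948 (Cinder), 944 (Hale), …
Top 3: Rook, Lumen, Dune.
Each winner pays its own bid: Rook $991, Lumen $981, Dune $963.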